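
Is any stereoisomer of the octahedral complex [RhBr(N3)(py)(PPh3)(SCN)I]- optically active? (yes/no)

The six octahedral sites form three mutually perpendicular trans pairs.
Systematic enumeration (placing each ligand type in turn and discarding arrangements equivalent by rotation or reflection) gives 15 geometric isomers.
Of these, 15 lack any improper symmetry element and so occur as enantiomeric pairs, giving 15 + 15 = 30 stereoisomers in total.

yes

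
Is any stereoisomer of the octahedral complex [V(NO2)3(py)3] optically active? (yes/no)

no

In an octahedral complex each vertex has one trans partner and four cis neighbours.
There are 2 geometric isomers: NO2 mer; NO2 fac.
Each arrangement has an internal mirror plane or centre of symmetry, so none is chiral.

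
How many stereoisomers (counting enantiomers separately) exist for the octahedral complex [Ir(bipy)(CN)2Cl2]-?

An octahedron has six vertices in three trans pairs; every non-trans pair is cis.
Each bipy is bidentate and must span two cis positions.
The distinct arrangements are (3 in all): CN trans, Cl cis; CN cis, Cl cis (chiral); CN cis, Cl trans.
One of these lacks any improper symmetry element and so occurs as an enantiomeric pair, giving 3 + 1 = 4 stereoisomers in total.

4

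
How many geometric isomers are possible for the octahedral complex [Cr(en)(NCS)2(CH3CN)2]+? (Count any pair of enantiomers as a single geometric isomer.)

In an octahedral complex each vertex has one trans partner and four cis neighbours.
Each en is bidentate and must span two cis positions.
The distinct arrangements are (3 in all): NCS cis, CH3CN trans; NCS cis, CH3CN cis (chiral); NCS trans, CH3CN cis.

3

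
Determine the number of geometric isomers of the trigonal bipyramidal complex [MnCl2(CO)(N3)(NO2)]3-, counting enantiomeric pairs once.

A trigonal bipyramid has two axial and three equatorial sites, which are chemically inequivalent.
Placing the ligands in turn and identifying arrangements related by rotation or reflection leaves 7 distinct geometric isomers.

7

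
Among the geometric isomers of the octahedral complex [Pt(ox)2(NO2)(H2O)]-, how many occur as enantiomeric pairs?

1

Each ox is bidentate and must span two cis positions.
Working through the distinct placements yields 2 geometric isomers: NO2 and H2O mutually trans; NO2 and H2O mutually cis (chiral).
One of these lacks any improper symmetry element and so occurs as an enantiomeric pair, giving 2 + 1 = 3 stereoisomers in total.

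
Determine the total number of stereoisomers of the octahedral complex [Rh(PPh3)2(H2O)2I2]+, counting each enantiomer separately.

6

In an octahedral complex each vertex has one trans partner and four cis neighbours.
The distinct arrangements are (5 in all): PPh3 trans, H2O trans, I trans; PPh3 cis, H2O trans, I cis; PPh3 trans, H2O cis, I cis; PPh3 cis, H2O cis, I cis (chiral); PPh3 cis, H2O cis, I trans.
One of these lacks any improper symmetry element and so occurs as an enantiomeric pair, giving 5 + 1 = 6 stereoisomers in total.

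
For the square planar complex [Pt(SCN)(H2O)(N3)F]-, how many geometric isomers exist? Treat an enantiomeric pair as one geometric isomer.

3

In a square planar complex each vertex has one trans partner and two cis neighbours.
Systematic placement gives 3 geometric isomers: (F/N3 trans, H2O/SCN trans); (F/SCN trans, H2O/N3 trans); (F/H2O trans, N3/SCN trans).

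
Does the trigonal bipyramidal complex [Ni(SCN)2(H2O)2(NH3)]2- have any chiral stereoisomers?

A trigonal bipyramid has two axial and three equatorial sites, which are chemically inequivalent.
Placing the ligands in turn and identifying arrangements related by rotation or reflection leaves 5 distinct geometric isomers.
One of these lacks any improper symmetry element and so occurs as an enantiomeric pair, giving 5 + 1 = 6 stereoisomers in total.

yes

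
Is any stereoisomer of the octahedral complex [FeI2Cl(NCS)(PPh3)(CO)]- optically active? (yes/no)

yes

Systematic enumeration (placing each ligand type in turn and discarding arrangements equivalent by rotation or reflection) gives 9 geometric isomers.
Of these, 6 lack any improper symmetry element and so occur as enantiomeric pairs, giving 9 + 6 = 15 stereoisomers in total.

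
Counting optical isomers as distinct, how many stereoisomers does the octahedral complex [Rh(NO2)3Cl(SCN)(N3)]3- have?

5

The six octahedral sites form three mutually perpendicular trans pairs.
Working through the distinct placements yields 4 geometric isomers: NO2 mer (3 arrangements); NO2 fac (chiral).
One of these lacks any improper symmetry element and so occurs as an enantiomeric pair, giving 4 + 1 = 5 stereoisomers in total.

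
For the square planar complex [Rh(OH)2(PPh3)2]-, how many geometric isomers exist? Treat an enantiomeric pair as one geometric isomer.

A square has two trans pairs of vertices; adjacent vertices are cis.
The distinct arrangements are (2 in all): OH cis; OH trans.

2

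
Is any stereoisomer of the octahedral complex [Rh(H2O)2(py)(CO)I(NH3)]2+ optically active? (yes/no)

yes

An octahedron has six vertices in three trans pairs; every non-trans pair is cis.
Systematic enumeration (placing each ligand type in turn and discarding arrangements equivalent by rotation or reflection) gives 9 geometric isomers.
Of these, 6 lack any improper symmetry element and so occur as enantiomeric pairs, giving 9 + 6 = 15 stereoisomers in total.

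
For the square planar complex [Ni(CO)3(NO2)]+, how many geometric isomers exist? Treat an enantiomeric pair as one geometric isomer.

1

In a square planar complex each vertex has one trans partner and two cis neighbours.
Only one geometric arrangement is possible.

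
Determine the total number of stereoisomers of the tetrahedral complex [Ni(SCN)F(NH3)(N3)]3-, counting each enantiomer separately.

In a tetrahedral complex all four positions are equivalent and every pair of ligands is adjacent — there is no cis/trans distinction.
Only one geometric arrangement is possible; it has no improper symmetry element, so it exists as a pair of enantiomers (2 stereoisomers).

2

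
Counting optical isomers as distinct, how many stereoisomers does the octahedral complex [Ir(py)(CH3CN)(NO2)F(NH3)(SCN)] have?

An octahedron has six vertices in three trans pairs; every non-trans pair is cis.
Placing the ligands in turn and identifying arrangements related by rotation or reflection leaves 15 distinct geometric isomers.
Of these, 15 lack any improper symmetry element and so occur as enantiomeric pairs, giving 15 + 15 = 30 stereoisomers in total.

30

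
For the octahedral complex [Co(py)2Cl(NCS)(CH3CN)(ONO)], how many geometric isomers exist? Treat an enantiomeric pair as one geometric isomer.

9

An octahedron has six vertices in three trans pairs; every non-trans pair is cis.
Systematic enumeration (placing each ligand type in turn and discarding arrangements equivalent by rotation or reflection) gives 9 geometric isomers.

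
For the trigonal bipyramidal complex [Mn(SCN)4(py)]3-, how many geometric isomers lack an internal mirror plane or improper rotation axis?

0

A trigonal bipyramid has two axial and three equatorial sites, which are chemically inequivalent.
Systematic placement gives 2 geometric isomers: py equatorial; py axial.
Each arrangement has an internal mirror plane or centre of symmetry, so none is chiral.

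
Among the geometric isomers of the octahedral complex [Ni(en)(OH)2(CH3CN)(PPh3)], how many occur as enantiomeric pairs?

In an octahedral complex each vertex has one trans partner and four cis neighbours.
Each en is bidentate and must span two cis positions.
Systematic placement gives 4 geometric isomers: OH cis (3 arrangements, 2 chiral); OH trans.
Of these, 2 lack any improper symmetry element and so occur as enantiomeric pairs, giving 4 + 2 = 6 stereoisomers in total.

2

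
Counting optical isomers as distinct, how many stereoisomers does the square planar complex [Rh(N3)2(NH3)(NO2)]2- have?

2

In a square planar complex each vertex has one trans partner and two cis neighbours.
There are 2 geometric isomers: N3 cis; N3 trans.
Each arrangement has an internal mirror plane or centre of symmetry, so none is chiral.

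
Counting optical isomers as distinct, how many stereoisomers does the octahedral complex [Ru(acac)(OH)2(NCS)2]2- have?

4

The six octahedral sites form three mutually perpendicular trans pairs.
Each acac is bidentate and must span two cis positions.
Systematic placement gives 3 geometric isomers: OH cis, NCS trans; OH cis, NCS cis (chiral); OH trans, NCS cis.
One of these lacks any improper symmetry element and so occurs as an enantiomeric pair, giving 3 + 1 = 4 stereoisomers in total.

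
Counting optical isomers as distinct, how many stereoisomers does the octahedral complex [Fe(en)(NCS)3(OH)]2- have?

In an octahedral complex each vertex has one trans partner and four cis neighbours.
Each en is bidentate and must span two cis positions.
There are 2 geometric isomers: NCS mer; NCS fac.
Each arrangement has an internal mirror plane or centre of symmetry, so none is chiral.

2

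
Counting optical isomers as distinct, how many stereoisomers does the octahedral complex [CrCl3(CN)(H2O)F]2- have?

An octahedron has six vertices in three trans pairs; every non-trans pair is cis.
There are 4 geometric isomers: Cl mer (3 arrangements); Cl fac (chiral).
One of these lacks any improper symmetry element and so occurs as an enantiomeric pair, giving 4 + 1 = 5 stereoisomers in total.

5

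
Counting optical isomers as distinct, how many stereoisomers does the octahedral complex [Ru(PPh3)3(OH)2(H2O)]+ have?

Systematic placement gives 3 geometric isomers: PPh3 mer, OH cis; PPh3 mer, OH trans; PPh3 fac, OH cis.
Each arrangement has an internal mirror plane or centre of symmetry, so none is chiral.

3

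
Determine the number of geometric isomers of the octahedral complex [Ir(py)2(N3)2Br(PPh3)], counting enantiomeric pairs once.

6

The six octahedral sites form three mutually perpendicular trans pairs.
There are 6 geometric isomers: py trans, N3 cis; py cis, N3 cis (3 arrangements, 2 chiral); py trans, N3 trans; py cis, N3 trans.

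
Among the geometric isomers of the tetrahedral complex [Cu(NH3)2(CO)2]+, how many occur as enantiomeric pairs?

In a tetrahedral complex all four positions are equivalent and every pair of ligands is adjacent — there is no cis/trans distinction.
Only one geometric arrangement is possible.

0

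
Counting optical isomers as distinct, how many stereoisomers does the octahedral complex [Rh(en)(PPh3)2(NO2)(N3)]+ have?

6

The six octahedral sites form three mutually perpendicular trans pairs.
Each en is bidentate and must span two cis positions.
Working through the distinct placements yields 4 geometric isomers: PPh3 cis (3 arrangements, 2 chiral); PPh3 trans.
Of these, 2 lack any improper symmetry element and so occur as enantiomeric pairs, giving 4 + 2 = 6 stereoisomers in total.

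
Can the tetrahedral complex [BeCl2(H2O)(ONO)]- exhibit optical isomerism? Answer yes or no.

no

All four vertices of a tetrahedron are equivalent and mutually adjacent, so cis/trans isomerism cannot arise.
Only one geometric arrangement is possible.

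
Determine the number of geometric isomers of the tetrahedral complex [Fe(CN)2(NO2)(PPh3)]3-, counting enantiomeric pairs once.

In a tetrahedral complex all four positions are equivalent and every pair of ligands is adjacent — there is no cis/trans distinction.
Only one geometric arrangement is possible.

1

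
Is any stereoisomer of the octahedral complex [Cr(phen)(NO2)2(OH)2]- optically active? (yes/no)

yes

Each phen is bidentate and must span two cis positions.
There are 3 geometric isomers: NO2 trans, OH cis; NO2 cis, OH cis (chiral); NO2 cis, OH trans.
One of these lacks any improper symmetry element and so occurs as an enantiomeric pair, giving 3 + 1 = 4 stereoisomers in total.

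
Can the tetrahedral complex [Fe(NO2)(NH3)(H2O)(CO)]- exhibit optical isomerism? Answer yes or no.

In a tetrahedral complex all four positions are equivalent and every pair of ligands is adjacent — there is no cis/trans distinction.
Only one geometric arrangement is possible; it has no improper symmetry element, so it exists as a pair of enantiomers (2 stereoisomers).

yes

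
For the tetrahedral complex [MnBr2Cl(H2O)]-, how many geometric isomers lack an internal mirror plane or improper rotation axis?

0

Only one geometric arrangement is possible.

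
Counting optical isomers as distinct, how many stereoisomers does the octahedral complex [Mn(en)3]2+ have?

An octahedron has six vertices in three trans pairs; every non-trans pair is cis.
Each en is bidentate and must span two cis positions.
Only one geometric arrangement is possible; it has no improper symmetry element, so it exists as a pair of enantiomers (2 stereoisomers).

2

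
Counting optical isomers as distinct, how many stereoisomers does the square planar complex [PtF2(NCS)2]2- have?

2

A square has two trans pairs of vertices; adjacent vertices are cis.
Working through the distinct placements yields 2 geometric isomers: F cis; F trans.
Each arrangement has an internal mirror plane or centre of symmetry, so none is chiral.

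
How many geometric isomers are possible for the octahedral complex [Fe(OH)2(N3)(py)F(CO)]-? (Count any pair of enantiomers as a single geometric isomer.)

An octahedron has six vertices in three trans pairs; every non-trans pair is cis.
Systematic enumeration (placing each ligand type in turn and discarding arrangements equivalent by rotation or reflection) gives 9 geometric isomers.

9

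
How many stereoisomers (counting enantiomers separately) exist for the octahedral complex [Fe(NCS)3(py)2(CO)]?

Working through the distinct placements yields 3 geometric isomers: NCS mer, py trans; NCS fac, py cis; NCS mer, py cis.
Each arrangement has an internal mirror plane or centre of symmetry, so none is chiral.

3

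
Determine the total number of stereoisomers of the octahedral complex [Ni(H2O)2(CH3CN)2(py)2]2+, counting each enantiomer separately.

An octahedron has six vertices in three trans pairs; every non-trans pair is cis.
The distinct arrangements are (5 in all): H2O trans, CH3CN trans, py trans; H2O cis, CH3CN trans, py cis; H2O cis, CH3CN cis, py trans; H2O cis, CH3CN cis, py cis (chiral); H2O trans, CH3CN cis, py cis.
One of these lacks any improper symmetry element and so occurs as an enantiomeric pair, giving 5 + 1 = 6 stereoisomers in total.

6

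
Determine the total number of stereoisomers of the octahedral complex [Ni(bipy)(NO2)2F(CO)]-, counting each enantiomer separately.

Each bipy is bidentate and must span two cis positions.
The distinct arrangements are (4 in all): NO2 cis (3 arrangements, 2 chiral); NO2 trans.
Of these, 2 lack any improper symmetry element and so occur as enantiomeric pairs, giving 4 + 2 = 6 stereoisomers in total.

6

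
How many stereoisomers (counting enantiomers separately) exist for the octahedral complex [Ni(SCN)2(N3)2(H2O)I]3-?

In an octahedral complex each vertex has one trans partner and four cis neighbours.
The distinct arrangements are (6 in all): SCN trans, N3 trans; SCN cis, N3 cis (3 arrangements, 2 chiral); SCN trans, N3 cis; SCN cis, N3 trans.
Of these, 2 lack any improper symmetry element and so occur as enantiomeric pairs, giving 6 + 2 = 8 stereoisomers in total.

8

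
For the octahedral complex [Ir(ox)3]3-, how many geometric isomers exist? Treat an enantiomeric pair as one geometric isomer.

Each ox is bidentate and must span two cis positions.
Only one geometric arrangement is possible; it has no improper symmetry element, so it exists as a pair of enantiomers (2 stereoisomers).

1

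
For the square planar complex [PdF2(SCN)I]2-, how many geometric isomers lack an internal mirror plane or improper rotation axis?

The distinct arrangements are (2 in all): F cis; F trans.
Each arrangement has an internal mirror plane or centre of symmetry, so none is chiral.

0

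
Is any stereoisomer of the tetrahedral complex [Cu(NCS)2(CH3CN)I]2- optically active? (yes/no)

no

In a tetrahedral complex all four positions are equivalent and every pair of ligands is adjacent — there is no cis/trans distinction.
Only one geometric arrangement is possible.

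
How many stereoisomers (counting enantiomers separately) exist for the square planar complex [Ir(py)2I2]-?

A square has two trans pairs of vertices; adjacent vertices are cis.
The distinct arrangements are (2 in all): py cis; py trans.
Each arrangement has an internal mirror plane or centre of symmetry, so none is chiral.

2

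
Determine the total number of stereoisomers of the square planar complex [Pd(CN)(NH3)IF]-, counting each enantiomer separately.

3

In a square planar complex each vertex has one trans partner and two cis neighbours.
There are 3 geometric isomers: (CN/I trans, F/NH3 trans); (CN/NH3 trans, F/I trans); (CN/F trans, I/NH3 trans).
Each arrangement has an internal mirror plane or centre of symmetry, so none is chiral.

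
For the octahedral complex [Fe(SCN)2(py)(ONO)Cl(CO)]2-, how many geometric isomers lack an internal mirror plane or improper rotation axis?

In an octahedral complex each vertex has one trans partner and four cis neighbours.
Systematic enumeration (placing each ligand type in turn and discarding arrangements equivalent by rotation or reflection) gives 9 geometric isomers.
Of these, 6 lack any improper symmetry element and so occur as enantiomeric pairs, giving 9 + 6 = 15 stereoisomers in total.

6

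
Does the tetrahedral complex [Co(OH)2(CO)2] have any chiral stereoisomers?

In a tetrahedral complex all four positions are equivalent and every pair of ligands is adjacent — there is no cis/trans distinction.
Only one geometric arrangement is possible.

no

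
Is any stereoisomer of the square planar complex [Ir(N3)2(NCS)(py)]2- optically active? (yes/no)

no

In a square planar complex each vertex has one trans partner and two cis neighbours.
Working through the distinct placements yields 2 geometric isomers: N3 cis; N3 trans.
Each arrangement has an internal mirror plane or centre of symmetry, so none is chiral.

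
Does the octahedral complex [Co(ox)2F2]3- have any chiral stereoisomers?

yes

An octahedron has six vertices in three trans pairs; every non-trans pair is cis.
Each ox is bidentate and must span two cis positions.
The distinct arrangements are (2 in all): F trans; F cis (chiral).
One of these lacks any improper symmetry element and so occurs as an enantiomeric pair, giving 2 + 1 = 3 stereoisomers in total.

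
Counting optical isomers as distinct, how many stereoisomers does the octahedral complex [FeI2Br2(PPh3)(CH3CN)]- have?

The six octahedral sites form three mutually perpendicular trans pairs.
There are 6 geometric isomers: I cis, Br trans; I trans, Br trans; I cis, Br cis (3 arrangements, 2 chiral); I trans, Br cis.
Of these, 2 lack any improper symmetry element and so occur as enantiomeric pairs, giving 6 + 2 = 8 stereoisomers in total.

8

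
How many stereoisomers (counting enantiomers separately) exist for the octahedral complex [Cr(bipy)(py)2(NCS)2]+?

The six octahedral sites form three mutually perpendicular trans pairs.
Each bipy is bidentate and must span two cis positions.
There are 3 geometric isomers: py cis, NCS trans; py trans, NCS cis; py cis, NCS cis (chiral).
One of these lacks any improper symmetry element and so occurs as an enantiomeric pair, giving 3 + 1 = 4 stereoisomers in total.

4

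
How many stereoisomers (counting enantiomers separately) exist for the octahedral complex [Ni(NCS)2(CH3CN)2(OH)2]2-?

6

Systematic placement gives 5 geometric isomers: NCS trans, CH3CN trans, OH trans; NCS cis, CH3CN trans, OH cis; NCS cis, CH3CN cis, OH trans; NCS cis, CH3CN cis, OH cis (chiral); NCS trans, CH3CN cis, OH cis.
One of these lacks any improper symmetry element and so occurs as an enantiomeric pair, giving 5 + 1 = 6 stereoisomers in total.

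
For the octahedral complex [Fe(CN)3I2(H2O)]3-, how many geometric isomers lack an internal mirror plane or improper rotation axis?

0

The six octahedral sites form three mutually perpendicular trans pairs.
Systematic placement gives 3 geometric isomers: CN mer, I trans; CN mer, I cis; CN fac, I cis.
Each arrangement has an internal mirror plane or centre of symmetry, so none is chiral.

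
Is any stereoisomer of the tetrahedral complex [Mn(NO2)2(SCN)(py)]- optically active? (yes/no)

In a tetrahedral complex all four positions are equivalent and every pair of ligands is adjacent — there is no cis/trans distinction.
Only one geometric arrangement is possible.

no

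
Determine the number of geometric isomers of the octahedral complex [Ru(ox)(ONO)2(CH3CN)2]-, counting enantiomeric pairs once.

3

The six octahedral sites form three mutually perpendicular trans pairs.
Each ox is bidentate and must span two cis positions.
Systematic placement gives 3 geometric isomers: ONO cis, CH3CN trans; ONO cis, CH3CN cis (chiral); ONO trans, CH3CN cis.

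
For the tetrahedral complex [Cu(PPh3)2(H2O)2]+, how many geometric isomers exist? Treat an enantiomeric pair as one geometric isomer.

1

All four vertices of a tetrahedron are equivalent and mutually adjacent, so cis/trans isomerism cannot arise.
Only one geometric arrangement is possible.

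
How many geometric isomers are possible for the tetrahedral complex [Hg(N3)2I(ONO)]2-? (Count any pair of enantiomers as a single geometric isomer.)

All four vertices of a tetrahedron are equivalent and mutually adjacent, so cis/trans isomerism cannot arise.
Only one geometric arrangement is possible.

1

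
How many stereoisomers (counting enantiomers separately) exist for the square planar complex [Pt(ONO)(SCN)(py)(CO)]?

In a square planar complex each vertex has one trans partner and two cis neighbours.
There are 3 geometric isomers: (CO/SCN trans, ONO/py trans); (CO/py trans, ONO/SCN trans); (CO/ONO trans, SCN/py trans).
Each arrangement has an internal mirror plane or centre of symmetry, so none is chiral.

3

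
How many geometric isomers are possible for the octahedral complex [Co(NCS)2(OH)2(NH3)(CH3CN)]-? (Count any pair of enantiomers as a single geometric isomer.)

6

In an octahedral complex each vertex has one trans partner and four cis neighbours.
There are 6 geometric isomers: NCS cis, OH trans; NCS cis, OH cis (3 arrangements, 2 chiral); NCS trans, OH trans; NCS trans, OH cis.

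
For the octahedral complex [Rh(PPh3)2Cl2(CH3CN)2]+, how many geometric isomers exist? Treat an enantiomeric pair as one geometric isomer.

5

The distinct arrangements are (5 in all): PPh3 trans, Cl trans, CH3CN trans; PPh3 cis, Cl cis, CH3CN trans; PPh3 trans, Cl cis, CH3CN cis; PPh3 cis, Cl cis, CH3CN cis (chiral); PPh3 cis, Cl trans, CH3CN cis.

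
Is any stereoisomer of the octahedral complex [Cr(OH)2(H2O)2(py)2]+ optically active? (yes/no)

In an octahedral complex each vertex has one trans partner and four cis neighbours.
There are 5 geometric isomers: OH trans, H2O trans, py trans; OH cis, H2O trans, py cis; OH cis, H2O cis, py trans; OH cis, H2O cis, py cis (chiral); OH trans, H2O cis, py cis.
One of these lacks any improper symmetry element and so occurs as an enantiomeric pair, giving 5 + 1 = 6 stereoisomers in total.

yes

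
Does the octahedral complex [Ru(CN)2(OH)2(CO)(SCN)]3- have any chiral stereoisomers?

yes

The six octahedral sites form three mutually perpendicular trans pairs.
Systematic placement gives 6 geometric isomers: CN trans, OH cis; CN trans, OH trans; CN cis, OH cis (3 arrangements, 2 chiral); CN cis, OH trans.
Of these, 2 lack any improper symmetry element and so occur as enantiomeric pairs, giving 6 + 2 = 8 stereoisomers in total.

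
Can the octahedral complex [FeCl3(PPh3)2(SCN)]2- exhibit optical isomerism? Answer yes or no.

An octahedron has six vertices in three trans pairs; every non-trans pair is cis.
Working through the distinct placements yields 3 geometric isomers: Cl mer, PPh3 cis; Cl mer, PPh3 trans; Cl fac, PPh3 cis.
Each arrangement has an internal mirror plane or centre of symmetry, so none is chiral.

no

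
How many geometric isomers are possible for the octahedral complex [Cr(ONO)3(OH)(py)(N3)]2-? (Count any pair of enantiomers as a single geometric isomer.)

The six octahedral sites form three mutually perpendicular trans pairs.
Working through the distinct placements yields 4 geometric isomers: ONO mer (3 arrangements); ONO fac (chiral).

4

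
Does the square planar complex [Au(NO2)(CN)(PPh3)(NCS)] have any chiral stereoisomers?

The distinct arrangements are (3 in all): (CN/NO2 trans, NCS/PPh3 trans); (CN/PPh3 trans, NCS/NO2 trans); (CN/NCS trans, NO2/PPh3 trans).
Each arrangement has an internal mirror plane or centre of symmetry, so none is chiral.

no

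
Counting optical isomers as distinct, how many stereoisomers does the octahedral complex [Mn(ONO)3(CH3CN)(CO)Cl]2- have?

There are 4 geometric isomers: ONO mer (3 arrangements); ONO fac (chiral).
One of these lacks any improper symmetry element and so occurs as an enantiomeric pair, giving 4 + 1 = 5 stereoisomers in total.

5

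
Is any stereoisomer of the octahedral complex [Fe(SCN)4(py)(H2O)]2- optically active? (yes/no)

no

An octahedron has six vertices in three trans pairs; every non-trans pair is cis.
Working through the distinct placements yields 2 geometric isomers: py and H2O mutually cis; py and H2O mutually trans.
Each arrangement has an internal mirror plane or centre of symmetry, so none is chiral.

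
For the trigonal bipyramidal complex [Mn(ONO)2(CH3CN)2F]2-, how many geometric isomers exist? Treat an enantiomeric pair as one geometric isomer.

In a trigonal bipyramid the two axial positions differ from the three equatorial ones.
Systematic enumeration (placing each ligand type in turn and discarding arrangements equivalent by rotation or reflection) gives 5 geometric isomers.

5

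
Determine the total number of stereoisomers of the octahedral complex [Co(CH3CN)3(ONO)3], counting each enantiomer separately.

An octahedron has six vertices in three trans pairs; every non-trans pair is cis.
The distinct arrangements are (2 in all): CH3CN mer; CH3CN fac.
Each arrangement has an internal mirror plane or centre of symmetry, so none is chiral.

2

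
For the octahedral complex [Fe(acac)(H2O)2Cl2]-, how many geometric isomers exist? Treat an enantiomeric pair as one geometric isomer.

3

Each acac is bidentate and must span two cis positions.
Systematic placement gives 3 geometric isomers: H2O cis, Cl trans; H2O cis, Cl cis (chiral); H2O trans, Cl cis.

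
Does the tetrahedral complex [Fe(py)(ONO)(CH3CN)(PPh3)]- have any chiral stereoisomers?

Only one geometric arrangement is possible; it has no improper symmetry element, so it exists as a pair of enantiomers (2 stereoisomers).

yes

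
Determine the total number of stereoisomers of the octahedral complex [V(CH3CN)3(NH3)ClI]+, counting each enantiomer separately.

The six octahedral sites form three mutually perpendicular trans pairs.
Systematic placement gives 4 geometric isomers: CH3CN mer (3 arrangements); CH3CN fac (chiral).
One of these lacks any improper symmetry element and so occurs as an enantiomeric pair, giving 4 + 1 = 5 stereoisomers in total.

5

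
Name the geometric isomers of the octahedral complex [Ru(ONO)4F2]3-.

cis and trans

An octahedron has six vertices in three trans pairs; every non-trans pair is cis.
Working through the distinct placements yields 2 geometric isomers: F trans; F cis.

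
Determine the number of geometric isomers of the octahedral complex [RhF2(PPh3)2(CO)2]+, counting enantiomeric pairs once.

5

Working through the distinct placements yields 5 geometric isomers: F trans, PPh3 trans, CO trans; F cis, PPh3 cis, CO trans; F cis, PPh3 trans, CO cis; F cis, PPh3 cis, CO cis (chiral); F trans, PPh3 cis, CO cis.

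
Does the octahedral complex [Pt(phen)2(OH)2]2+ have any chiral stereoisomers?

yes

Each phen is bidentate and must span two cis positions.
There are 2 geometric isomers: OH trans; OH cis (chiral).
One of these lacks any improper symmetry element and so occurs as an enantiomeric pair, giving 2 + 1 = 3 stereoisomers in total.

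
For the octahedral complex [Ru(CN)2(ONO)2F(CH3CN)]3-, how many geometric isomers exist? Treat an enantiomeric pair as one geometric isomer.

6

In an octahedral complex each vertex has one trans partner and four cis neighbours.
Systematic placement gives 6 geometric isomers: CN cis, ONO trans; CN cis, ONO cis (3 arrangements, 2 chiral); CN trans, ONO trans; CN trans, ONO cis.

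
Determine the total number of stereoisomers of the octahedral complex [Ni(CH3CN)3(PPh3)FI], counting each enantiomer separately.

5

The six octahedral sites form three mutually perpendicular trans pairs.
There are 4 geometric isomers: CH3CN mer (3 arrangements); CH3CN fac (chiral).
One of these lacks any improper symmetry element and so occurs as an enantiomeric pair, giving 4 + 1 = 5 stereoisomers in total.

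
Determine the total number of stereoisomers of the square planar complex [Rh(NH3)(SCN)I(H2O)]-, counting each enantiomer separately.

The distinct arrangements are (3 in all): (H2O/NH3 trans, I/SCN trans); (H2O/SCN trans, I/NH3 trans); (H2O/I trans, NH3/SCN trans).
Each arrangement has an internal mirror plane or centre of symmetry, so none is chiral.

3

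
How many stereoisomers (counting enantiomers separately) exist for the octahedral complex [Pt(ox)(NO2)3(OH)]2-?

2

The six octahedral sites form three mutually perpendicular trans pairs.
Each ox is bidentate and must span two cis positions.
There are 2 geometric isomers: NO2 mer; NO2 fac.
Each arrangement has an internal mirror plane or centre of symmetry, so none is chiral.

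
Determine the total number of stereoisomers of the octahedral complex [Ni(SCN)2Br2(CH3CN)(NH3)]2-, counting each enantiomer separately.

The six octahedral sites form three mutually perpendicular trans pairs.
Working through the distinct placements yields 6 geometric isomers: SCN trans, Br trans; SCN cis, Br trans; SCN trans, Br cis; SCN cis, Br cis (3 arrangements, 2 chiral).
Of these, 2 lack any improper symmetry element and so occur as enantiomeric pairs, giving 6 + 2 = 8 stereoisomers in total.

8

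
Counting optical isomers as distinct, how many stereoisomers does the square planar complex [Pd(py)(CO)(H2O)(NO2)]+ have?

The distinct arrangements are (3 in all): (CO/NO2 trans, H2O/py trans); (CO/py trans, H2O/NO2 trans); (CO/H2O trans, NO2/py trans).
Each arrangement has an internal mirror plane or centre of symmetry, so none is chiral.

3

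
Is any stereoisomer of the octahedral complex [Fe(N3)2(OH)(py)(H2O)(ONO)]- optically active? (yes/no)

yes

In an octahedral complex each vertex has one trans partner and four cis neighbours.
Systematic enumeration (placing each ligand type in turn and discarding arrangements equivalent by rotation or reflection) gives 9 geometric isomers.
Of these, 6 lack any improper symmetry element and so occur as enantiomeric pairs, giving 9 + 6 = 15 stereoisomers in total.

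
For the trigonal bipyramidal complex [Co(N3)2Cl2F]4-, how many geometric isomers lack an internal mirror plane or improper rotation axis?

In a trigonal bipyramid the two axial positions differ from the three equatorial ones.
Systematic enumeration (placing each ligand type in turn and discarding arrangements equivalent by rotation or reflection) gives 5 geometric isomers.
One of these lacks any improper symmetry element and so occurs as an enantiomeric pair, giving 5 + 1 = 6 stereoisomers in total.

1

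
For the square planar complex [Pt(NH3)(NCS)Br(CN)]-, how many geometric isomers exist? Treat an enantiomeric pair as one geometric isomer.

A square has two trans pairs of vertices; adjacent vertices are cis.
Working through the distinct placements yields 3 geometric isomers: (Br/NCS trans, CN/NH3 trans); (Br/NH3 trans, CN/NCS trans); (Br/CN trans, NCS/NH3 trans).

3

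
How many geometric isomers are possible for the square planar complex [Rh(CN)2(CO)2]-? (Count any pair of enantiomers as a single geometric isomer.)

In a square planar complex each vertex has one trans partner and two cis neighbours.
Working through the distinct placements yields 2 geometric isomers: CN cis; CN trans.

2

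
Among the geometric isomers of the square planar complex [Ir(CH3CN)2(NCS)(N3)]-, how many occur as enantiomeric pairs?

Systematic placement gives 2 geometric isomers: CH3CN cis; CH3CN trans.
Each arrangement has an internal mirror plane or centre of symmetry, so none is chiral.

0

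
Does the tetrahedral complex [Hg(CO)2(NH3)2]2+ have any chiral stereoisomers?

no

In a tetrahedral complex all four positions are equivalent and every pair of ligands is adjacent — there is no cis/trans distinction.
Only one geometric arrangement is possible.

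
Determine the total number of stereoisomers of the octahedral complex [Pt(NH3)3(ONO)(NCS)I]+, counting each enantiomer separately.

5

The distinct arrangements are (4 in all): NH3 mer (3 arrangements); NH3 fac (chiral).
One of these lacks any improper symmetry element and so occurs as an enantiomeric pair, giving 4 + 1 = 5 stereoisomers in total.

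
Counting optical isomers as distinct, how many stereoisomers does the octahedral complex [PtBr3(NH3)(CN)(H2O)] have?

5

The distinct arrangements are (4 in all): Br mer (3 arrangements); Br fac (chiral).
One of these lacks any improper symmetry element and so occurs as an enantiomeric pair, giving 4 + 1 = 5 stereoisomers in total.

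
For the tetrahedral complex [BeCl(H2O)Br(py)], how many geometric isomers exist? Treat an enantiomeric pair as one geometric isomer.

Only one geometric arrangement is possible; it has no improper symmetry element, so it exists as a pair of enantiomers (2 stereoisomers).

1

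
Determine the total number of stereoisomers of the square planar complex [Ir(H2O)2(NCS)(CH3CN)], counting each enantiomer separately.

2

A square has two trans pairs of vertices; adjacent vertices are cis.
Systematic placement gives 2 geometric isomers: H2O cis; H2O trans.
Each arrangement has an internal mirror plane or centre of symmetry, so none is chiral.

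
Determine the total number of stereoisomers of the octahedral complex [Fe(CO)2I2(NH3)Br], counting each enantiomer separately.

8

In an octahedral complex each vertex has one trans partner and four cis neighbours.
The distinct arrangements are (6 in all): CO cis, I cis (3 arrangements, 2 chiral); CO cis, I trans; CO trans, I cis; CO trans, I trans.
Of these, 2 lack any improper symmetry element and so occur as enantiomeric pairs, giving 6 + 2 = 8 stereoisomers in total.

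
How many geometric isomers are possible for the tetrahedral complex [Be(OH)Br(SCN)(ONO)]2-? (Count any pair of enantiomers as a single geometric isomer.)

In a tetrahedral complex all four positions are equivalent and every pair of ligands is adjacent — there is no cis/trans distinction.
Only one geometric arrangement is possible; it has no improper symmetry element, so it exists as a pair of enantiomers (2 stereoisomers).

1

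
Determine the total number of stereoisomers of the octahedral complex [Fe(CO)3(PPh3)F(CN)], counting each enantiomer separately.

5

The distinct arrangements are (4 in all): CO mer (3 arrangements); CO fac (chiral).
One of these lacks any improper symmetry element and so occurs as an enantiomeric pair, giving 4 + 1 = 5 stereoisomers in total.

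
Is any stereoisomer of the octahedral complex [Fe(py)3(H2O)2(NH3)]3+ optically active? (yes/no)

no

In an octahedral complex each vertex has one trans partner and four cis neighbours.
There are 3 geometric isomers: py mer, H2O trans; py mer, H2O cis; py fac, H2O cis.
Each arrangement has an internal mirror plane or centre of symmetry, so none is chiral.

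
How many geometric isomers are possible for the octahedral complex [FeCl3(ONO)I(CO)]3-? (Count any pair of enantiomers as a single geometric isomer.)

In an octahedral complex each vertex has one trans partner and four cis neighbours.
The distinct arrangements are (4 in all): Cl mer (3 arrangements); Cl fac (chiral).

4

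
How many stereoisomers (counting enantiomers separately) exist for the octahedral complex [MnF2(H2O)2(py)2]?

6

An octahedron has six vertices in three trans pairs; every non-trans pair is cis.
Working through the distinct placements yields 5 geometric isomers: F trans, H2O trans, py trans; F trans, H2O cis, py cis; F cis, H2O cis, py trans; F cis, H2O cis, py cis (chiral); F cis, H2O trans, py cis.
One of these lacks any improper symmetry element and so occurs as an enantiomeric pair, giving 5 + 1 = 6 stereoisomers in total.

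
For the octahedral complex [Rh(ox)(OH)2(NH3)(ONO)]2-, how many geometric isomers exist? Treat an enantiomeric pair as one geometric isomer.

4

Each ox is bidentate and must span two cis positions.
The distinct arrangements are (4 in all): OH cis (3 arrangements, 2 chiral); OH trans.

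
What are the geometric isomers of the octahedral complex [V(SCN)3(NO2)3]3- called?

The six octahedral sites form three mutually perpendicular trans pairs.
There are 2 geometric isomers: SCN mer; SCN fac.

fac and mer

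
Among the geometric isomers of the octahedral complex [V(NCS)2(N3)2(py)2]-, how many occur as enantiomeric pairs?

1

An octahedron has six vertices in three trans pairs; every non-trans pair is cis.
Systematic placement gives 5 geometric isomers: NCS trans, N3 trans, py trans; NCS cis, N3 trans, py cis; NCS cis, N3 cis, py trans; NCS cis, N3 cis, py cis (chiral); NCS trans, N3 cis, py cis.
One of these lacks any improper symmetry element and so occurs as an enantiomeric pair, giving 5 + 1 = 6 stereoisomers in total.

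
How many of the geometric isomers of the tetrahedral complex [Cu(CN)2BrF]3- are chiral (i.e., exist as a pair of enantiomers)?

Only one geometric arrangement is possible.

0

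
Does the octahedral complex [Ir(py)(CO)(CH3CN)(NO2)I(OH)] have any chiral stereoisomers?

In an octahedral complex each vertex has one trans partner and four cis neighbours.
Systematic enumeration (placing each ligand type in turn and discarding arrangements equivalent by rotation or reflection) gives 15 geometric isomers.
Of these, 15 lack any improper symmetry element and so occur as enantiomeric pairs, giving 15 + 15 = 30 stereoisomers in total.

yes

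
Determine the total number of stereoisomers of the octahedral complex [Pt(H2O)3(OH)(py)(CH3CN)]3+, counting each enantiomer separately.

5

Working through the distinct placements yields 4 geometric isomers: H2O mer (3 arrangements); H2O fac (chiral).
One of these lacks any improper symmetry element and so occurs as an enantiomeric pair, giving 4 + 1 = 5 stereoisomers in total.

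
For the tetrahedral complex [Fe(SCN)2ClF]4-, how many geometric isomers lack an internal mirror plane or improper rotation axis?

Only one geometric arrangement is possible.

0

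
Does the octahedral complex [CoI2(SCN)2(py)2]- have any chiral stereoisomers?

The distinct arrangements are (5 in all): I trans, SCN trans, py trans; I trans, SCN cis, py cis; I cis, SCN cis, py trans; I cis, SCN cis, py cis (chiral); I cis, SCN trans, py cis.
One of these lacks any improper symmetry element and so occurs as an enantiomeric pair, giving 5 + 1 = 6 stereoisomers in total.

yes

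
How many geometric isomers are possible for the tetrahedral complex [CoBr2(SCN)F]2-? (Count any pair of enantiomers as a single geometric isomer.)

1

All four vertices of a tetrahedron are equivalent and mutually adjacent, so cis/trans isomerism cannot arise.
Only one geometric arrangement is possible.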